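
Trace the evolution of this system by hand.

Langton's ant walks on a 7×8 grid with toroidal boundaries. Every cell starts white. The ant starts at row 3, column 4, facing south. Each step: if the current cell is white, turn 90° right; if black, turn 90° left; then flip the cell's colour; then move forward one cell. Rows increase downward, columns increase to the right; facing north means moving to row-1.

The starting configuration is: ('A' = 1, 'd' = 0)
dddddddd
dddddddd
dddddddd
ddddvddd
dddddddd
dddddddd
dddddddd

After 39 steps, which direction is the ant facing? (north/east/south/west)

west

[0] dddddddd
dddddddd
dddddddd
ddddvddd
dddddddd
dddddddd
dddddddd
[1] dddddddd
dddddddd
dddddddd
ddd<Addd
dddddddd
dddddddd
dddddddd
[2] dddddddd
dddddddd
ddd^dddd
dddAAddd
dddddddd
dddddddd
dddddddd
[3] dddddddd
dddddddd
dddA>ddd
dddAAddd
dddddddd
dddddddd
dddddddd
[4] dddddddd
dddddddd
dddAAddd
dddAvddd
dddddddd
dddddddd
dddddddd
[5] dddddddd
dddddddd
dddAAddd
dddAd>dd
dddddddd
dddddddd
dddddddd
[6] dddddddd
dddddddd
dddAAddd
dddAdAdd
dddddvdd
dddddddd
dddddddd
[7] dddddddd
dddddddd
dddAAddd
dddAdAdd
dddd<Add
dddddddd
dddddddd
[8] dddddddd
dddddddd
dddAAddd
dddA^Add
ddddAAdd
dddddddd
dddddddd
[9] dddddddd
dddddddd
dddAAddd
dddAA>dd
ddddAAdd
dddddddd
dddddddd
[10] dddddddd
dddddddd
dddAA^dd
dddAAddd
ddddAAdd
dddddddd
dddddddd
[11] dddddddd
dddddddd
dddAAA>d
dddAAddd
ddddAAdd
dddddddd
dddddddd
[12] dddddddd
dddddddd
dddAAAAd
dddAAdvd
ddddAAdd
dddddddd
dddddddd
[13] dddddddd
dddddddd
dddAAAAd
dddAA<Ad
ddddAAdd
dddddddd
dddddddd
[14] dddddddd
dddddddd
dddAA^Ad
dddAAAAd
ddddAAdd
dddddddd
dddddddd
[15] dddddddd
dddddddd
dddA<dAd
dddAAAAd
ddddAAdd
dddddddd
dddddddd
[16] dddddddd
dddddddd
dddAddAd
dddAvAAd
ddddAAdd
dddddddd
dddddddd
[17] dddddddd
dddddddd
dddAddAd
dddAd>Ad
ddddAAdd
dddddddd
dddddddd
[18] dddddddd
dddddddd
dddAd^Ad
dddAddAd
ddddAAdd
dddddddd
dddddddd
[19] dddddddd
dddddddd
dddAdA>d
dddAddAd
ddddAAdd
dddddddd
dddddddd
[20] dddddddd
dddddd^d
dddAdAdd
dddAddAd
ddddAAdd
dddddddd
dddddddd
[21] dddddddd
ddddddA>
dddAdAdd
dddAddAd
ddddAAdd
dddddddd
dddddddd
[22] dddddddd
ddddddAA
dddAdAdv
dddAddAd
ddddAAdd
dddddddd
dddddddd
[23] dddddddd
ddddddAA
dddAdA<A
dddAddAd
ddddAAdd
dddddddd
dddddddd
[24] dddddddd
dddddd^A
dddAdAAA
dddAddAd
ddddAAdd
dddddddd
dddddddd
[25] dddddddd
ddddd<dA
dddAdAAA
dddAddAd
ddddAAdd
dddddddd
dddddddd
[26] ddddd^dd
dddddAdA
dddAdAAA
dddAddAd
ddddAAdd
dddddddd
dddddddd
[27] dddddA>d
dddddAdA
dddAdAAA
dddAddAd
ddddAAdd
dddddddd
dddddddd
[28] dddddAAd
dddddAvA
dddAdAAA
dddAddAd
ddddAAdd
dddddddd
dddddddd
[29] dddddAAd
ddddd<AA
dddAdAAA
dddAddAd
ddddAAdd
dddddddd
dddddddd
[30] dddddAAd
ddddddAA
dddAdvAA
dddAddAd
ddddAAdd
dddddddd
dddddddd
[31] dddddAAd
ddddddAA
dddAdd>A
dddAddAd
ddddAAdd
dddddddd
dddddddd
[32] dddddAAd
dddddd^A
dddAdddA
dddAddAd
ddddAAdd
dddddddd
dddddddd
[33] dddddAAd
ddddd<dA
dddAdddA
dddAddAd
ddddAAdd
dddddddd
dddddddd
[34] ddddd^Ad
dddddAdA
dddAdddA
dddAddAd
ddddAAdd
dddddddd
dddddddd
[35] dddd<dAd
dddddAdA
dddAdddA
dddAddAd
ddddAAdd
dddddddd
dddddddd
[36] ddddAdAd
dddddAdA
dddAdddA
dddAddAd
ddddAAdd
dddddddd
dddd^ddd
[37] ddddAdAd
dddddAdA
dddAdddA
dddAddAd
ddddAAdd
dddddddd
ddddA>dd
[38] ddddAvAd
dddddAdA
dddAdddA
dddAddAd
ddddAAdd
dddddddd
ddddAAdd
[39] dddd<AAd
dddddAdA
dddAdddA
dddAddAd
ddddAAdd
dddddddd
ddddAAdd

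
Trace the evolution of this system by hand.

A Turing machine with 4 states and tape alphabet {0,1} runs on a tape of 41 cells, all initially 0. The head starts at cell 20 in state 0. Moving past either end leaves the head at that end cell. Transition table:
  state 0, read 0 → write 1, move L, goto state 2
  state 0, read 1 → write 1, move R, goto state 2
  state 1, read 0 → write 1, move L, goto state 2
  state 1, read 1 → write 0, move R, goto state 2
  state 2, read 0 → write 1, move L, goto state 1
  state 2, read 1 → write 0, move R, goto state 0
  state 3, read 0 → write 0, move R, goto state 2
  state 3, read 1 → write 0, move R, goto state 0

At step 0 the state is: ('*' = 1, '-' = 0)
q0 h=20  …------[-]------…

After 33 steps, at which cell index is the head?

12

gen 0: q0 h=20  …------[-]------…
gen 1: q2 h=19  …------[-]*-----…
gen 2: q1 h=18  …------[-]**----…
gen 3: q2 h=17  …------[-]***---…
gen 4: q1 h=16  …------[-]****--…
gen 5: q2 h=15  …------[-]*****-…
gen 6: q1 h=14  …------[-]******…
gen 7: q2 h=13  …------[-]******…
gen 8: q1 h=12  …------[-]******…
gen 9: q2 h=11  …------[-]******…
gen 10: q1 h=10  …------[-]******…
gen 11: q2 h= 9  …------[-]******…
gen 12: q1 h= 8  …------[-]******…
gen 13: q2 h= 7  …------[-]******…
gen 14: q1 h= 6  |------[-]******…
gen 15: q2 h= 5  |-----[-]******…
gen 16: q1 h= 4  |----[-]******…
gen 17: q2 h= 3  |---[-]******…
gen 18: q1 h= 2  |--[-]******…
gen 19: q2 h= 1  |-[-]******…
gen 20: q1 h= 0  |[-]******…
gen 21: q2 h= 0  |[*]******…
gen 22: q0 h= 1  |-[*]******…
gen 23: q2 h= 2  |-*[*]******…
gen 24: q0 h= 3  |-*-[*]******…
gen 25: q2 h= 4  |-*-*[*]******…
gen 26: q0 h= 5  |-*-*-[*]******…
gen 27: q2 h= 6  |-*-*-*[*]******…
gen 28: q0 h= 7  …*-*-*-[*]******…
gen 29: q2 h= 8  …-*-*-*[*]******…
gen 30: q0 h= 9  …*-*-*-[*]******…
gen 31: q2 h=10  …-*-*-*[*]******…
gen 32: q0 h=11  …*-*-*-[*]******…
gen 33: q2 h=12  …-*-*-*[*]******…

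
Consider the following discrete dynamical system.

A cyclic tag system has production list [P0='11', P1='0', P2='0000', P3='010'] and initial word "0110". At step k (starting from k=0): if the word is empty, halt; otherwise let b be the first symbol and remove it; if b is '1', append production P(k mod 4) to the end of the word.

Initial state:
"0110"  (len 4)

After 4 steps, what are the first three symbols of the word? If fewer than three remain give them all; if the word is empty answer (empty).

000

0) "0110"  (len 4)
1) "110"  (len 3)
2) "100"  (len 3)
3) "000000"  (len 6)
4) "00000"  (len 5)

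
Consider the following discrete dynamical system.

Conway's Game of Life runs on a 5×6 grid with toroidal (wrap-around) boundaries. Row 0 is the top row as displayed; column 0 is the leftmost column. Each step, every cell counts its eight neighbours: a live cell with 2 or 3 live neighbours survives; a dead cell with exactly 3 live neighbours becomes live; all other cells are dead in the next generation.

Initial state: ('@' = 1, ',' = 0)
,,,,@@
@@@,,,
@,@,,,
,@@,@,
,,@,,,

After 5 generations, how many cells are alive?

[0] ,,,,@@
@@@,,,
@,@,,,
,@@,@,
,,@,,,
[1] @,@@,@
@,@@,,
@,,,,@
,,@,,,
,@@,@@
[2] ,,,,,,
,,@@,,
@,@@,@
,,@@@,
,,,,@@
[3] ,,,@@,
,@@@@,
,,,,,@
@@@,,,
,,,,@@
[4] ,,,,,,
,,@,,@
,,,,@@
@@,,@,
@@@,@@
[5] ,,@@@,
,,,,@@
,@,@@,
,,@,,,
,,@@@,

12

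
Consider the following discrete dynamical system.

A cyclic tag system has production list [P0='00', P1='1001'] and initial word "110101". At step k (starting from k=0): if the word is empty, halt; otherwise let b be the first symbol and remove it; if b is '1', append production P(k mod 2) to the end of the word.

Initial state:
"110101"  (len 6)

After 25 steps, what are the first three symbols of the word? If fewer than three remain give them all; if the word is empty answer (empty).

100

step 0: "110101"  (len 6)
step 1: "1010100"  (len 7)
step 2: "0101001001"  (len 10)
step 3: "101001001"  (len 9)
step 4: "010010011001"  (len 12)
step 5: "10010011001"  (len 11)
step 6: "00100110011001"  (len 14)
step 7: "0100110011001"  (len 13)
step 8: "100110011001"  (len 12)
step 9: "0011001100100"  (len 13)
step 10: "011001100100"  (len 12)
step 11: "11001100100"  (len 11)
step 12: "10011001001001"  (len 14)
step 13: "001100100100100"  (len 15)
step 14: "01100100100100"  (len 14)
step 15: "1100100100100"  (len 13)
step 16: "1001001001001001"  (len 16)
step 17: "00100100100100100"  (len 17)
step 18: "0100100100100100"  (len 16)
step 19: "100100100100100"  (len 15)
step 20: "001001001001001001"  (len 18)
step 21: "01001001001001001"  (len 17)
step 22: "1001001001001001"  (len 16)
step 23: "00100100100100100"  (len 17)
step 24: "0100100100100100"  (len 16)
step 25: "100100100100100"  (len 15)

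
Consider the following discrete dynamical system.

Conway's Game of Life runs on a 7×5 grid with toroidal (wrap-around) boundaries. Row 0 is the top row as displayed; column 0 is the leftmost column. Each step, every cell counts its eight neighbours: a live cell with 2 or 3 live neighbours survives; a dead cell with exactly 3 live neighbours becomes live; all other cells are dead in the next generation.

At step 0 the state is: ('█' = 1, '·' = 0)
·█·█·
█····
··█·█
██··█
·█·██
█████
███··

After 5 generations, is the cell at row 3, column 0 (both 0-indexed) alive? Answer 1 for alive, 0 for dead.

k=0  ·█·█·
█····
··█·█
██··█
·█·██
█████
███··
k=1  ····█
█████
···██
·█···
·····
·····
·····
k=2  ·██·█
·██··
·····
·····
·····
·····
·····
k=3  ████·
████·
·····
·····
·····
·····
·····
k=4  █··█·
█··█·
·██··
·····
·····
·····
·██··
k=5  █··█·
█··█·
·██··
·····
·····
·····
·██··

0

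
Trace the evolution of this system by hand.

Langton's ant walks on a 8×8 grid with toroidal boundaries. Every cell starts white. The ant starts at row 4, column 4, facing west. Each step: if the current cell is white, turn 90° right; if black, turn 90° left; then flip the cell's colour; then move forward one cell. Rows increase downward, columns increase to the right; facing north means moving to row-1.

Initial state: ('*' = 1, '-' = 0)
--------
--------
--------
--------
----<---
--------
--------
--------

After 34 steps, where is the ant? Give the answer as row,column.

t=0: --------
--------
--------
--------
----<---
--------
--------
--------
t=1: --------
--------
--------
----^---
----*---
--------
--------
--------
t=2: --------
--------
--------
----*>--
----*---
--------
--------
--------
t=3: --------
--------
--------
----**--
----*v--
--------
--------
--------
t=4: --------
--------
--------
----**--
----<*--
--------
--------
--------
t=5: --------
--------
--------
----**--
-----*--
----v---
--------
--------
t=6: --------
--------
--------
----**--
-----*--
---<*---
--------
--------
t=7: --------
--------
--------
----**--
---^-*--
---**---
--------
--------
t=8: --------
--------
--------
----**--
---*>*--
---**---
--------
--------
t=9: --------
--------
--------
----**--
---***--
---*v---
--------
--------
t=10: --------
--------
--------
----**--
---***--
---*->--
--------
--------
t=11: --------
--------
--------
----**--
---***--
---*-*--
-----v--
--------
t=12: --------
--------
--------
----**--
---***--
---*-*--
----<*--
--------
t=13: --------
--------
--------
----**--
---***--
---*^*--
----**--
--------
t=14: --------
--------
--------
----**--
---***--
---**>--
----**--
--------
t=15: --------
--------
--------
----**--
---**^--
---**---
----**--
--------
t=16: --------
--------
--------
----**--
---*<---
---**---
----**--
--------
t=17: --------
--------
--------
----**--
---*----
---*v---
----**--
--------
t=18: --------
--------
--------
----**--
---*----
---*->--
----**--
--------
t=19: --------
--------
--------
----**--
---*----
---*-*--
----*v--
--------
t=20: --------
--------
--------
----**--
---*----
---*-*--
----*->-
--------
t=21: --------
--------
--------
----**--
---*----
---*-*--
----*-*-
------v-
t=22: --------
--------
--------
----**--
---*----
---*-*--
----*-*-
-----<*-
t=23: --------
--------
--------
----**--
---*----
---*-*--
----*^*-
-----**-
t=24: --------
--------
--------
----**--
---*----
---*-*--
----**>-
-----**-
t=25: --------
--------
--------
----**--
---*----
---*-*^-
----**--
-----**-
t=26: --------
--------
--------
----**--
---*----
---*-**>
----**--
-----**-
t=27: --------
--------
--------
----**--
---*----
---*-***
----**-v
-----**-
t=28: --------
--------
--------
----**--
---*----
---*-***
----**<*
-----**-
t=29: --------
--------
--------
----**--
---*----
---*-*^*
----****
-----**-
t=30: --------
--------
--------
----**--
---*----
---*-<-*
----****
-----**-
t=31: --------
--------
--------
----**--
---*----
---*---*
----*v**
-----**-
t=32: --------
--------
--------
----**--
---*----
---*---*
----*->*
-----**-
t=33: --------
--------
--------
----**--
---*----
---*--^*
----*--*
-----**-
t=34: --------
--------
--------
----**--
---*----
---*--*>
----*--*
-----**-

5,7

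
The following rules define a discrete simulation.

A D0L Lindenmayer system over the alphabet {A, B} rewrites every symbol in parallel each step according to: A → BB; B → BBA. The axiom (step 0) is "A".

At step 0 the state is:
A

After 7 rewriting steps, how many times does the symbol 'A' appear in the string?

step 0: A
step 1: BB
step 2: BBABBA
step 3: BBABBABBBBABBABB
step 4: BBABBABBBBABBABBBBABBABBABBABBBBABBABBBBABBA
step 5: BBABBABBBBABBABBBBABBABBABBABBBBABBABBBBABBABBABBABBBBABBABBBBABBABBBBABBABBBBABBABBABBABBBBABBABBBBABBABBABBABBBBABBABB
step 6: BBABBABBBBABBABBBBABBABBABBABBBBABBABBBBABBABBABBABBBBABBA…ABBABBBBABBABBBBABBABBBBABBABBBBABBABBABBABBBBABBABBBBABBA  (len 328)
step 7: BBABBABBBBABBABBBBABBABBABBABBBBABBABBBBABBABBABBABBBBABBA…ABBABBBBABBABBBBABBABBABBABBBBABBABBBBABBABBABBABBBBABBABB  (len 896)

240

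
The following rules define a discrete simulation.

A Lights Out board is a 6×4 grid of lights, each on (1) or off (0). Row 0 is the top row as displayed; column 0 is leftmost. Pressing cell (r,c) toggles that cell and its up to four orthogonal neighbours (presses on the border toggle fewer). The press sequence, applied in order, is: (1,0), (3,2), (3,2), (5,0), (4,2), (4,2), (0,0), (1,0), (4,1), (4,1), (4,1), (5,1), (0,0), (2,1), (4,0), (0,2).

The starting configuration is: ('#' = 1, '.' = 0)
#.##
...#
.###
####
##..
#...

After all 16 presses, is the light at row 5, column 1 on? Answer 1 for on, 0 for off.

1

k=0  #.##
...#
.###
####
##..
#...
k=1  ..##
##.#
####
####
##..
#...
k=2  ..##
##.#
##.#
#...
###.
#...
k=3  ..##
##.#
####
####
##..
#...
k=4  ..##
##.#
####
####
.#..
.#..
k=5  ..##
##.#
####
##.#
..##
.##.
k=6  ..##
##.#
####
####
.#..
.#..
k=7  ####
.#.#
####
####
.#..
.#..
k=8  .###
#..#
.###
####
.#..
.#..
k=9  .###
#..#
.###
#.##
#.#.
....
k=10  .###
#..#
.###
####
.#..
.#..
k=11  .###
#..#
.###
#.##
#.#.
....
k=12  .###
#..#
.###
#.##
###.
###.
k=13  #.##
...#
.###
#.##
###.
###.
k=14  #.##
.#.#
#..#
####
###.
###.
k=15  #.##
.#.#
#..#
.###
..#.
.##.
k=16  ##..
.###
#..#
.###
..#.
.##.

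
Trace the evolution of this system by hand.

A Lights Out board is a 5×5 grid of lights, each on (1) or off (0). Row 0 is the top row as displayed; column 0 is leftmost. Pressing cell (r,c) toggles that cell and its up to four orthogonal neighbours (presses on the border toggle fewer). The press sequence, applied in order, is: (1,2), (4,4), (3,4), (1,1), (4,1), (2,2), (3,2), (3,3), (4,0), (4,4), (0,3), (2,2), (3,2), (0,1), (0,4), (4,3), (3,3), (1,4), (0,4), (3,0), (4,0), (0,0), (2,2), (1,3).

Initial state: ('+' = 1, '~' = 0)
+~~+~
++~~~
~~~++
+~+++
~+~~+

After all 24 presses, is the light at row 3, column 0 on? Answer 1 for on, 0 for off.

[0] +~~+~
++~~~
~~~++
+~+++
~+~~+
[1] +~++~
+~++~
~~+++
+~+++
~+~~+
[2] +~++~
+~++~
~~+++
+~++~
~+~+~
[3] +~++~
+~++~
~~++~
+~+~+
~+~++
[4] ++++~
~+~+~
~+++~
+~+~+
~+~++
[5] ++++~
~+~+~
~+++~
+++~+
+~+++
[6] ++++~
~+++~
~~~~~
++~~+
+~+++
[7] ++++~
~+++~
~~+~~
+~+++
+~~++
[8] ++++~
~+++~
~~++~
+~~~~
+~~~+
[9] ++++~
~+++~
~~++~
~~~~~
~+~~+
[10] ++++~
~+++~
~~++~
~~~~+
~+~+~
[11] ++~~+
~++~~
~~++~
~~~~+
~+~+~
[12] ++~~+
~+~~~
~+~~~
~~+~+
~+~+~
[13] ++~~+
~+~~~
~++~~
~+~++
~+++~
[14] ~~+~+
~~~~~
~++~~
~+~++
~+++~
[15] ~~++~
~~~~+
~++~~
~+~++
~+++~
[16] ~~++~
~~~~+
~++~~
~+~~+
~+~~+
[17] ~~++~
~~~~+
~+++~
~+++~
~+~++
[18] ~~+++
~~~+~
~++++
~+++~
~+~++
[19] ~~+~~
~~~++
~++++
~+++~
~+~++
[20] ~~+~~
~~~++
+++++
+~++~
++~++
[21] ~~+~~
~~~++
+++++
~~++~
~~~++
[22] +++~~
+~~++
+++++
~~++~
~~~++
[23] +++~~
+~+++
+~~~+
~~~+~
~~~++
[24] ++++~
+~~~~
+~~++
~~~+~
~~~++

0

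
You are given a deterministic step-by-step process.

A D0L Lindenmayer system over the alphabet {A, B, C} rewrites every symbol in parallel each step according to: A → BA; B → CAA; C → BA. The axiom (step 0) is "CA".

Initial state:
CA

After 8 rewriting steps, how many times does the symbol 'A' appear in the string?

822

t=0: CA
t=1: BABA
t=2: CAABACAABA
t=3: BABABACAABABABABACAABA
t=4: CAABACAABACAABABABABACAABACAABACAABACAABABABABACAABA
t=5: BABABACAABABABABACAABABABABACAABACAABACAABACAABABABABACAABABABABACAABABABABACAABABABABACAABACAABACAABACAABABABABACAABA
t=6: CAABACAABACAABABABABACAABACAABACAABACAABABABABACAABACAABAC…ABABACAABABABABACAABABABABACAABACAABACAABACAABABABABACAABA  (len 274)
t=7: BABABACAABABABABACAABABABABACAABACAABACAABACAABABABABACAAB…ABABACAABABABABACAABABABABACAABACAABACAABACAABABABABACAABA  (len 628)
t=8: CAABACAABACAABABABABACAABACAABACAABACAABABABABACAABACAABAC…ABABACAABABABABACAABABABABACAABACAABACAABACAABABABABACAABA  (len 1450)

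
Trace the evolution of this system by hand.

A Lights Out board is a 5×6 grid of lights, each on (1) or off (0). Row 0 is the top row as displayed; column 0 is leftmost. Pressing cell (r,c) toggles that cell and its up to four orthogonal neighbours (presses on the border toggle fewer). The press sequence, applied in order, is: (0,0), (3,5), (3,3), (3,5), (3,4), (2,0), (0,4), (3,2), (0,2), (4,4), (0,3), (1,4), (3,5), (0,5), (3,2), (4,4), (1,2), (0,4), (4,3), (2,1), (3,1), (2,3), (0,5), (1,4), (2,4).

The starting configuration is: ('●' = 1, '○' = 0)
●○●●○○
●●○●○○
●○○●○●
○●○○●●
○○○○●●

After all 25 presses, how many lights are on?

[0] ●○●●○○
●●○●○○
●○○●○●
○●○○●●
○○○○●●
[1] ○●●●○○
○●○●○○
●○○●○●
○●○○●●
○○○○●●
[2] ○●●●○○
○●○●○○
●○○●○○
○●○○○○
○○○○●○
[3] ○●●●○○
○●○●○○
●○○○○○
○●●●●○
○○○●●○
[4] ○●●●○○
○●○●○○
●○○○○●
○●●●○●
○○○●●●
[5] ○●●●○○
○●○●○○
●○○○●●
○●●○●○
○○○●○●
[6] ○●●●○○
●●○●○○
○●○○●●
●●●○●○
○○○●○●
[7] ○●●○●●
●●○●●○
○●○○●●
●●●○●○
○○○●○●
[8] ○●●○●●
●●○●●○
○●●○●●
●○○●●○
○○●●○●
[9] ○○○●●●
●●●●●○
○●●○●●
●○○●●○
○○●●○●
[10] ○○○●●●
●●●●●○
○●●○●●
●○○●○○
○○●○●○
[11] ○○●○○●
●●●○●○
○●●○●●
●○○●○○
○○●○●○
[12] ○○●○●●
●●●●○●
○●●○○●
●○○●○○
○○●○●○
[13] ○○●○●●
●●●●○●
○●●○○○
●○○●●●
○○●○●●
[14] ○○●○○○
●●●●○○
○●●○○○
●○○●●●
○○●○●●
[15] ○○●○○○
●●●●○○
○●○○○○
●●●○●●
○○○○●●
[16] ○○●○○○
●●●●○○
○●○○○○
●●●○○●
○○○●○○
[17] ○○○○○○
●○○○○○
○●●○○○
●●●○○●
○○○●○○
[18] ○○○●●●
●○○○●○
○●●○○○
●●●○○●
○○○●○○
[19] ○○○●●●
●○○○●○
○●●○○○
●●●●○●
○○●○●○
[20] ○○○●●●
●●○○●○
●○○○○○
●○●●○●
○○●○●○
[21] ○○○●●●
●●○○●○
●●○○○○
○●○●○●
○●●○●○
[22] ○○○●●●
●●○●●○
●●●●●○
○●○○○●
○●●○●○
[23] ○○○●○○
●●○●●●
●●●●●○
○●○○○●
○●●○●○
[24] ○○○●●○
●●○○○○
●●●●○○
○●○○○●
○●●○●○
[25] ○○○●●○
●●○○●○
●●●○●●
○●○○●●
○●●○●○

16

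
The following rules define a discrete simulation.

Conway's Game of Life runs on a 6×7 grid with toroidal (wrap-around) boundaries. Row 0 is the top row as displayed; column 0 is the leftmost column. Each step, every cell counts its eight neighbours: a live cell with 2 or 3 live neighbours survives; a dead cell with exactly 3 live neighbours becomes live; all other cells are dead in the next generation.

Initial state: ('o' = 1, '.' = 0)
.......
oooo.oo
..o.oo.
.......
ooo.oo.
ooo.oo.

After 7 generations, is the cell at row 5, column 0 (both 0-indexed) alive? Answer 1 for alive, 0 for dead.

step 0: .......
oooo.oo
..o.oo.
.......
ooo.oo.
ooo.oo.
step 1: .......
oooo.oo
o.o.oo.
..o...o
o.o.oo.
o.o.oo.
step 2: .......
o.oo.o.
....o..
o.o....
o.o.o..
....oo.
step 3: ...o.oo
...oo..
..o.o.o
.......
....ooo
...ooo.
step 4: ..o...o
..o...o
....oo.
...oo.o
...o..o
...o...
step 5: ..oo...
...o..o
....o.o
...o..o
..oo.o.
..oo...
step 6: ....o..
..oooo.
o..oo.o
..oo..o
.......
.o.....
step 7: ..o.oo.
..o...o
oo....o
o.ooooo
..o....
.......

0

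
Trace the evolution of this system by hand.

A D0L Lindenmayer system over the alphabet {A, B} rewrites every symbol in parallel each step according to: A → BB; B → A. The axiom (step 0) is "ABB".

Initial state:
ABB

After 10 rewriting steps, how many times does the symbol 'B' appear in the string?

64

step 0: ABB
step 1: BBAA
step 2: AABBBB
step 3: BBBBAAAA
step 4: AAAABBBBBBBB
step 5: BBBBBBBBAAAAAAAA
step 6: AAAAAAAABBBBBBBBBBBBBBBB
step 7: BBBBBBBBBBBBBBBBAAAAAAAAAAAAAAAA
step 8: AAAAAAAAAAAAAAAABBBBBBBBBBBBBBBBBBBBBBBBBBBBBBBB
step 9: BBBBBBBBBBBBBBBBBBBBBBBBBBBBBBBBAAAAAAAAAAAAAAAAAAAAAAAAAAAAAAAA
step 10: AAAAAAAAAAAAAAAAAAAAAAAAAAAAAAAABBBBBBBBBBBBBBBBBBBBBBBBBBBBBBBBBBBBBBBBBBBBBBBBBBBBBBBBBBBBBBBB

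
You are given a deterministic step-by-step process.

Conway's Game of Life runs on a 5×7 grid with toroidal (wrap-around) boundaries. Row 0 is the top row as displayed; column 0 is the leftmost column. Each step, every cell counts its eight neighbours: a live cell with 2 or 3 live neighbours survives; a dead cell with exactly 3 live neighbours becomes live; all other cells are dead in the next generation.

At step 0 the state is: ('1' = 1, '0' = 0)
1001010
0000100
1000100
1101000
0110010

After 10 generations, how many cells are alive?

6

[0] 1001010
0000100
1000100
1101000
0110010
[1] 0111011
0001111
1101100
1001101
0001000
[2] 1000001
0000000
0100000
1100011
0100000
[3] 1000000
1000000
0100001
0110001
0100010
[4] 1100001
1100001
0110001
0110011
0110001
[5] 0000010
0000010
0000000
0001011
0000000
[6] 0000000
0000000
0000111
0000000
0000111
[7] 0000010
0000010
0000010
0000000
0000010
[8] 0000111
0000111
0000000
0000000
0000000
[9] 0000101
0000101
0000010
0000000
0000010
[10] 0000101
0000101
0000010
0000000
0000010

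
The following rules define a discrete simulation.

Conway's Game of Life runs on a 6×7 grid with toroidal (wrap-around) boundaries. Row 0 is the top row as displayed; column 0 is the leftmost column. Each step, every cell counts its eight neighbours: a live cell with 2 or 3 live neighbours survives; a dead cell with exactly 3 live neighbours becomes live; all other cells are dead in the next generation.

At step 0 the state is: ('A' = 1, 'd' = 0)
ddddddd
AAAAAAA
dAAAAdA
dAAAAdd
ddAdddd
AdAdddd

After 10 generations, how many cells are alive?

k=0  ddddddd
AAAAAAA
dAAAAdA
dAAAAdd
ddAdddd
AdAdddd
k=1  ddddAAd
ddddddA
ddddddA
AdddAAd
ddddddd
dAddddd
k=2  dddddAd
ddddddA
AdddddA
dddddAA
ddddddd
ddddddd
k=3  ddddddd
AddddAA
Adddddd
AddddAA
ddddddd
ddddddd
k=4  ddddddA
AdddddA
dAddddd
AdddddA
ddddddA
ddddddd
k=5  AdddddA
AdddddA
dAddddd
AdddddA
AdddddA
ddddddd
k=6  AdddddA
dAddddA
dAddddd
dAddddA
AdddddA
ddddddd
k=7  AdddddA
dAddddA
dAAdddd
dAddddA
AdddddA
ddddddd
k=8  AdddddA
dAAdddA
dAAdddd
dAAdddA
AdddddA
ddddddd
k=9  AAddddA
ddAdddA
dddAddd
ddAdddA
AAddddA
ddddddd
k=10  AAddddA
dAAdddA
ddAAddd
dAAdddA
AAddddA
ddddddd

14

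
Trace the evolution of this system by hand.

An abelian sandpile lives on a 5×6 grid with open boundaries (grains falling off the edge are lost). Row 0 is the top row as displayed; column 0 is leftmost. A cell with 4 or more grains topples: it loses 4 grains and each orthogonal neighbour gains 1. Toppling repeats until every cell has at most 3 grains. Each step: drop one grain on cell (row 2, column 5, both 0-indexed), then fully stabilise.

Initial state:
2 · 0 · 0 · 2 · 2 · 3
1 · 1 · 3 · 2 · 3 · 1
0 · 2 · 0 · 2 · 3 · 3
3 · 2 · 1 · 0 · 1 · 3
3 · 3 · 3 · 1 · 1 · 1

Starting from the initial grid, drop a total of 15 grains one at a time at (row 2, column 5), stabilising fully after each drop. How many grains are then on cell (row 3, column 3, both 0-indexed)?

2

step 0: 2 · 0 · 0 · 2 · 2 · 3
1 · 1 · 3 · 2 · 3 · 1
0 · 2 · 0 · 2 · 3 · 3
3 · 2 · 1 · 0 · 1 · 3
3 · 3 · 3 · 1 · 1 · 1
step 1: 2 · 0 · 0 · 2 · 3 · 3
1 · 1 · 3 · 3 · 0 · 3
0 · 2 · 0 · 3 · 1 · 2
3 · 2 · 1 · 0 · 3 · 0
3 · 3 · 3 · 1 · 1 · 2
step 2: 2 · 0 · 0 · 2 · 3 · 3
1 · 1 · 3 · 3 · 0 · 3
0 · 2 · 0 · 3 · 1 · 3
3 · 2 · 1 · 0 · 3 · 0
3 · 3 · 3 · 1 · 1 · 2
step 3: 2 · 0 · 0 · 3 · 0 · 1
1 · 1 · 3 · 3 · 2 · 1
0 · 2 · 0 · 3 · 2 · 1
3 · 2 · 1 · 0 · 3 · 1
3 · 3 · 3 · 1 · 1 · 2
step 4: 2 · 0 · 0 · 3 · 0 · 1
1 · 1 · 3 · 3 · 2 · 1
0 · 2 · 0 · 3 · 2 · 2
3 · 2 · 1 · 0 · 3 · 1
3 · 3 · 3 · 1 · 1 · 2
step 5: 2 · 0 · 0 · 3 · 0 · 1
1 · 1 · 3 · 3 · 2 · 1
0 · 2 · 0 · 3 · 2 · 3
3 · 2 · 1 · 0 · 3 · 1
3 · 3 · 3 · 1 · 1 · 2
step 6: 2 · 0 · 0 · 3 · 0 · 1
1 · 1 · 3 · 3 · 2 · 2
0 · 2 · 0 · 3 · 3 · 0
3 · 2 · 1 · 0 · 3 · 2
3 · 3 · 3 · 1 · 1 · 2
step 7: 2 · 0 · 0 · 3 · 0 · 1
1 · 1 · 3 · 3 · 2 · 2
0 · 2 · 0 · 3 · 3 · 1
3 · 2 · 1 · 0 · 3 · 2
3 · 3 · 3 · 1 · 1 · 2
step 8: 2 · 0 · 0 · 3 · 0 · 1
1 · 1 · 3 · 3 · 2 · 2
0 · 2 · 0 · 3 · 3 · 2
3 · 2 · 1 · 0 · 3 · 2
3 · 3 · 3 · 1 · 1 · 2
step 9: 2 · 0 · 0 · 3 · 0 · 1
1 · 1 · 3 · 3 · 2 · 2
0 · 2 · 0 · 3 · 3 · 3
3 · 2 · 1 · 0 · 3 · 2
3 · 3 · 3 · 1 · 1 · 2
step 10: 2 · 0 · 2 · 0 · 2 · 2
1 · 2 · 0 · 3 · 1 · 0
0 · 2 · 2 · 1 · 3 · 3
3 · 2 · 1 · 2 · 1 · 0
3 · 3 · 3 · 1 · 2 · 3
step 11: 2 · 0 · 2 · 0 · 2 · 2
1 · 2 · 0 · 3 · 2 · 1
0 · 2 · 2 · 2 · 0 · 1
3 · 2 · 1 · 2 · 2 · 1
3 · 3 · 3 · 1 · 2 · 3
step 12: 2 · 0 · 2 · 0 · 2 · 2
1 · 2 · 0 · 3 · 2 · 1
0 · 2 · 2 · 2 · 0 · 2
3 · 2 · 1 · 2 · 2 · 1
3 · 3 · 3 · 1 · 2 · 3
step 13: 2 · 0 · 2 · 0 · 2 · 2
1 · 2 · 0 · 3 · 2 · 1
0 · 2 · 2 · 2 · 0 · 3
3 · 2 · 1 · 2 · 2 · 1
3 · 3 · 3 · 1 · 2 · 3
step 14: 2 · 0 · 2 · 0 · 2 · 2
1 · 2 · 0 · 3 · 2 · 2
0 · 2 · 2 · 2 · 1 · 0
3 · 2 · 1 · 2 · 2 · 2
3 · 3 · 3 · 1 · 2 · 3
step 15: 2 · 0 · 2 · 0 · 2 · 2
1 · 2 · 0 · 3 · 2 · 2
0 · 2 · 2 · 2 · 1 · 1
3 · 2 · 1 · 2 · 2 · 2
3 · 3 · 3 · 1 · 2 · 3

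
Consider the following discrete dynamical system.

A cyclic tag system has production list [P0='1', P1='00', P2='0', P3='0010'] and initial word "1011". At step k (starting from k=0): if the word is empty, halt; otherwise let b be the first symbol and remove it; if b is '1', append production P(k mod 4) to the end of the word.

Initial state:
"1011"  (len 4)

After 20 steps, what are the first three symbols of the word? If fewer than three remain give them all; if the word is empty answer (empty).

000

[0] "1011"  (len 4)
[1] "0111"  (len 4)
[2] "111"  (len 3)
[3] "110"  (len 3)
[4] "100010"  (len 6)
[5] "000101"  (len 6)
[6] "00101"  (len 5)
[7] "0101"  (len 4)
[8] "101"  (len 3)
[9] "011"  (len 3)
[10] "11"  (len 2)
[11] "10"  (len 2)
[12] "00010"  (len 5)
[13] "0010"  (len 4)
[14] "010"  (len 3)
[15] "10"  (len 2)
[16] "00010"  (len 5)
[17] "0010"  (len 4)
[18] "010"  (len 3)
[19] "10"  (len 2)
[20] "00010"  (len 5)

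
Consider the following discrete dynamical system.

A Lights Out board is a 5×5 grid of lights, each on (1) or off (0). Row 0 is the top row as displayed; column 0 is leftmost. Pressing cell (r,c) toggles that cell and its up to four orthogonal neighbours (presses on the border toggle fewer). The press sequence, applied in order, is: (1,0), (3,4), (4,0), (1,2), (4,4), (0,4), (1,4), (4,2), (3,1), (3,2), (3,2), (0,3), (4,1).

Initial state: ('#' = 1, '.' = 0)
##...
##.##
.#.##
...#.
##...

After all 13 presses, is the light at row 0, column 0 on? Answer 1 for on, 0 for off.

gen 0: ##...
##.##
.#.##
...#.
##...
gen 1: .#...
...##
##.##
...#.
##...
gen 2: .#...
...##
##.#.
....#
##..#
gen 3: .#...
...##
##.#.
#...#
....#
gen 4: .##..
.##.#
####.
#...#
....#
gen 5: .##..
.##.#
####.
#....
...#.
gen 6: .####
.##..
####.
#....
...#.
gen 7: .###.
.####
#####
#....
...#.
gen 8: .###.
.####
#####
#.#..
.##..
gen 9: .###.
.####
#.###
.#...
..#..
gen 10: .###.
.####
#..##
..##.
.....
gen 11: .###.
.####
#.###
.#...
..#..
gen 12: .#..#
.##.#
#.###
.#...
..#..
gen 13: .#..#
.##.#
#.###
.....
##...

0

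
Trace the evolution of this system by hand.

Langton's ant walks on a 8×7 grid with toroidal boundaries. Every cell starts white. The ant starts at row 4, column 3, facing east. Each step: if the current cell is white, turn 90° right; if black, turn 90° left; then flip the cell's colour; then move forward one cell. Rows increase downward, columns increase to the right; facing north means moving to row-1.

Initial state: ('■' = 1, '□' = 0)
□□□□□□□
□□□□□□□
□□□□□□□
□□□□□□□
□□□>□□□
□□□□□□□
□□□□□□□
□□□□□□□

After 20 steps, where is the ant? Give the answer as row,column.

2,1

k=0  □□□□□□□
□□□□□□□
□□□□□□□
□□□□□□□
□□□>□□□
□□□□□□□
□□□□□□□
□□□□□□□
k=1  □□□□□□□
□□□□□□□
□□□□□□□
□□□□□□□
□□□■□□□
□□□v□□□
□□□□□□□
□□□□□□□
k=2  □□□□□□□
□□□□□□□
□□□□□□□
□□□□□□□
□□□■□□□
□□<■□□□
□□□□□□□
□□□□□□□
k=3  □□□□□□□
□□□□□□□
□□□□□□□
□□□□□□□
□□^■□□□
□□■■□□□
□□□□□□□
□□□□□□□
k=4  □□□□□□□
□□□□□□□
□□□□□□□
□□□□□□□
□□■>□□□
□□■■□□□
□□□□□□□
□□□□□□□
k=5  □□□□□□□
□□□□□□□
□□□□□□□
□□□^□□□
□□■□□□□
□□■■□□□
□□□□□□□
□□□□□□□
k=6  □□□□□□□
□□□□□□□
□□□□□□□
□□□■>□□
□□■□□□□
□□■■□□□
□□□□□□□
□□□□□□□
k=7  □□□□□□□
□□□□□□□
□□□□□□□
□□□■■□□
□□■□v□□
□□■■□□□
□□□□□□□
□□□□□□□
k=8  □□□□□□□
□□□□□□□
□□□□□□□
□□□■■□□
□□■<■□□
□□■■□□□
□□□□□□□
□□□□□□□
k=9  □□□□□□□
□□□□□□□
□□□□□□□
□□□^■□□
□□■■■□□
□□■■□□□
□□□□□□□
□□□□□□□
k=10  □□□□□□□
□□□□□□□
□□□□□□□
□□<□■□□
□□■■■□□
□□■■□□□
□□□□□□□
□□□□□□□
k=11  □□□□□□□
□□□□□□□
□□^□□□□
□□■□■□□
□□■■■□□
□□■■□□□
□□□□□□□
□□□□□□□
k=12  □□□□□□□
□□□□□□□
□□■>□□□
□□■□■□□
□□■■■□□
□□■■□□□
□□□□□□□
□□□□□□□
k=13  □□□□□□□
□□□□□□□
□□■■□□□
□□■v■□□
□□■■■□□
□□■■□□□
□□□□□□□
□□□□□□□
k=14  □□□□□□□
□□□□□□□
□□■■□□□
□□<■■□□
□□■■■□□
□□■■□□□
□□□□□□□
□□□□□□□
k=15  □□□□□□□
□□□□□□□
□□■■□□□
□□□■■□□
□□v■■□□
□□■■□□□
□□□□□□□
□□□□□□□
k=16  □□□□□□□
□□□□□□□
□□■■□□□
□□□■■□□
□□□>■□□
□□■■□□□
□□□□□□□
□□□□□□□
k=17  □□□□□□□
□□□□□□□
□□■■□□□
□□□^■□□
□□□□■□□
□□■■□□□
□□□□□□□
□□□□□□□
k=18  □□□□□□□
□□□□□□□
□□■■□□□
□□<□■□□
□□□□■□□
□□■■□□□
□□□□□□□
□□□□□□□
k=19  □□□□□□□
□□□□□□□
□□^■□□□
□□■□■□□
□□□□■□□
□□■■□□□
□□□□□□□
□□□□□□□
k=20  □□□□□□□
□□□□□□□
□<□■□□□
□□■□■□□
□□□□■□□
□□■■□□□
□□□□□□□
□□□□□□□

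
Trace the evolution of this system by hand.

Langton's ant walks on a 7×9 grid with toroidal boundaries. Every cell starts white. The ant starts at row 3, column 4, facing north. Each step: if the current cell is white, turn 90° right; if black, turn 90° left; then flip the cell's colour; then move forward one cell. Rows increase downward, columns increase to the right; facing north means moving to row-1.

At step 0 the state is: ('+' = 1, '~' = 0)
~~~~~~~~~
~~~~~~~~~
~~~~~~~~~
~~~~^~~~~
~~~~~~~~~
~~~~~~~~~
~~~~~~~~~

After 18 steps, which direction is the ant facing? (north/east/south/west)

step 0: ~~~~~~~~~
~~~~~~~~~
~~~~~~~~~
~~~~^~~~~
~~~~~~~~~
~~~~~~~~~
~~~~~~~~~
step 1: ~~~~~~~~~
~~~~~~~~~
~~~~~~~~~
~~~~+>~~~
~~~~~~~~~
~~~~~~~~~
~~~~~~~~~
step 2: ~~~~~~~~~
~~~~~~~~~
~~~~~~~~~
~~~~++~~~
~~~~~v~~~
~~~~~~~~~
~~~~~~~~~
step 3: ~~~~~~~~~
~~~~~~~~~
~~~~~~~~~
~~~~++~~~
~~~~<+~~~
~~~~~~~~~
~~~~~~~~~
step 4: ~~~~~~~~~
~~~~~~~~~
~~~~~~~~~
~~~~^+~~~
~~~~++~~~
~~~~~~~~~
~~~~~~~~~
step 5: ~~~~~~~~~
~~~~~~~~~
~~~~~~~~~
~~~<~+~~~
~~~~++~~~
~~~~~~~~~
~~~~~~~~~
step 6: ~~~~~~~~~
~~~~~~~~~
~~~^~~~~~
~~~+~+~~~
~~~~++~~~
~~~~~~~~~
~~~~~~~~~
step 7: ~~~~~~~~~
~~~~~~~~~
~~~+>~~~~
~~~+~+~~~
~~~~++~~~
~~~~~~~~~
~~~~~~~~~
step 8: ~~~~~~~~~
~~~~~~~~~
~~~++~~~~
~~~+v+~~~
~~~~++~~~
~~~~~~~~~
~~~~~~~~~
step 9: ~~~~~~~~~
~~~~~~~~~
~~~++~~~~
~~~<++~~~
~~~~++~~~
~~~~~~~~~
~~~~~~~~~
step 10: ~~~~~~~~~
~~~~~~~~~
~~~++~~~~
~~~~++~~~
~~~v++~~~
~~~~~~~~~
~~~~~~~~~
step 11: ~~~~~~~~~
~~~~~~~~~
~~~++~~~~
~~~~++~~~
~~<+++~~~
~~~~~~~~~
~~~~~~~~~
step 12: ~~~~~~~~~
~~~~~~~~~
~~~++~~~~
~~^~++~~~
~~++++~~~
~~~~~~~~~
~~~~~~~~~
step 13: ~~~~~~~~~
~~~~~~~~~
~~~++~~~~
~~+>++~~~
~~++++~~~
~~~~~~~~~
~~~~~~~~~
step 14: ~~~~~~~~~
~~~~~~~~~
~~~++~~~~
~~++++~~~
~~+v++~~~
~~~~~~~~~
~~~~~~~~~
step 15: ~~~~~~~~~
~~~~~~~~~
~~~++~~~~
~~++++~~~
~~+~>+~~~
~~~~~~~~~
~~~~~~~~~
step 16: ~~~~~~~~~
~~~~~~~~~
~~~++~~~~
~~++^+~~~
~~+~~+~~~
~~~~~~~~~
~~~~~~~~~
step 17: ~~~~~~~~~
~~~~~~~~~
~~~++~~~~
~~+<~+~~~
~~+~~+~~~
~~~~~~~~~
~~~~~~~~~
step 18: ~~~~~~~~~
~~~~~~~~~
~~~++~~~~
~~+~~+~~~
~~+v~+~~~
~~~~~~~~~
~~~~~~~~~

south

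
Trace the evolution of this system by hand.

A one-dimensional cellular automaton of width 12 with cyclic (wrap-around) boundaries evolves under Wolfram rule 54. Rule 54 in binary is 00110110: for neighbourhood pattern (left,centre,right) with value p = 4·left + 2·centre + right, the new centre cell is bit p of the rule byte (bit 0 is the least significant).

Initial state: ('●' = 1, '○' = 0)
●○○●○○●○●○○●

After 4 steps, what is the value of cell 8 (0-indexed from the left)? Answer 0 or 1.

gen 0: ●○○●○○●○●○○●
gen 1: ○●●●●●●●●●●○
gen 2: ●○○○○○○○○○○●
gen 3: ○●○○○○○○○○●○
gen 4: ●●●○○○○○○●●●

0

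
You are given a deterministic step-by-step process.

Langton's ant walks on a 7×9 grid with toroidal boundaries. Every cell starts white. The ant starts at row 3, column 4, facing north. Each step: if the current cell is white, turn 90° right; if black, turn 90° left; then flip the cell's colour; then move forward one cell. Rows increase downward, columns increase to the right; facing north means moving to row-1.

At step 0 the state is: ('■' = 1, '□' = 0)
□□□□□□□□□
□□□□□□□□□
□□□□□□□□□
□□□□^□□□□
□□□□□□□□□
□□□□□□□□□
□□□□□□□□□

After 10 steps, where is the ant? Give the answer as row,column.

4,3

gen 0: □□□□□□□□□
□□□□□□□□□
□□□□□□□□□
□□□□^□□□□
□□□□□□□□□
□□□□□□□□□
□□□□□□□□□
gen 1: □□□□□□□□□
□□□□□□□□□
□□□□□□□□□
□□□□■>□□□
□□□□□□□□□
□□□□□□□□□
□□□□□□□□□
gen 2: □□□□□□□□□
□□□□□□□□□
□□□□□□□□□
□□□□■■□□□
□□□□□v□□□
□□□□□□□□□
□□□□□□□□□
gen 3: □□□□□□□□□
□□□□□□□□□
□□□□□□□□□
□□□□■■□□□
□□□□<■□□□
□□□□□□□□□
□□□□□□□□□
gen 4: □□□□□□□□□
□□□□□□□□□
□□□□□□□□□
□□□□^■□□□
□□□□■■□□□
□□□□□□□□□
□□□□□□□□□
gen 5: □□□□□□□□□
□□□□□□□□□
□□□□□□□□□
□□□<□■□□□
□□□□■■□□□
□□□□□□□□□
□□□□□□□□□
gen 6: □□□□□□□□□
□□□□□□□□□
□□□^□□□□□
□□□■□■□□□
□□□□■■□□□
□□□□□□□□□
□□□□□□□□□
gen 7: □□□□□□□□□
□□□□□□□□□
□□□■>□□□□
□□□■□■□□□
□□□□■■□□□
□□□□□□□□□
□□□□□□□□□
gen 8: □□□□□□□□□
□□□□□□□□□
□□□■■□□□□
□□□■v■□□□
□□□□■■□□□
□□□□□□□□□
□□□□□□□□□
gen 9: □□□□□□□□□
□□□□□□□□□
□□□■■□□□□
□□□<■■□□□
□□□□■■□□□
□□□□□□□□□
□□□□□□□□□
gen 10: □□□□□□□□□
□□□□□□□□□
□□□■■□□□□
□□□□■■□□□
□□□v■■□□□
□□□□□□□□□
□□□□□□□□□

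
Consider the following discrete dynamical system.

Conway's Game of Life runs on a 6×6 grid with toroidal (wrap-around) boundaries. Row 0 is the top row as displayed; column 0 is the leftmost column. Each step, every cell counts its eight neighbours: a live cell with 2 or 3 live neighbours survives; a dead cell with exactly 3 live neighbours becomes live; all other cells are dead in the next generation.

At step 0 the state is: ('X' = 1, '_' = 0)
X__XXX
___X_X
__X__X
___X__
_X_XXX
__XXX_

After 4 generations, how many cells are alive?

[0] X__XXX
___X_X
__X__X
___X__
_X_XXX
__XXX_
[1] X_____
__XX__
__XX__
X__X_X
_____X
_X____
[2] _XX___
_XXX__
_X____
X_XX_X
____XX
X_____
[3] X__X__
X__X__
____X_
XXXX_X
_X_XX_
XX___X
[4] __X_X_
___XXX
____X_
XX___X
___X__
_X_X_X

13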